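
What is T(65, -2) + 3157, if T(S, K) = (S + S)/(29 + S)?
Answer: 148444/47 ≈ 3158.4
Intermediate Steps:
T(S, K) = 2*S/(29 + S) (T(S, K) = (2*S)/(29 + S) = 2*S/(29 + S))
T(65, -2) + 3157 = 2*65/(29 + 65) + 3157 = 2*65/94 + 3157 = 2*65*(1/94) + 3157 = 65/47 + 3157 = 148444/47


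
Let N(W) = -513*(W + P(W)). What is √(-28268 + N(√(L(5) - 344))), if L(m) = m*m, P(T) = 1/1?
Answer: √(-28781 - 513*I*√319) ≈ 26.676 - 171.73*I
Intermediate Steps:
P(T) = 1
L(m) = m²
N(W) = -513 - 513*W (N(W) = -513*(W + 1) = -513*(1 + W) = -513 - 513*W)
√(-28268 + N(√(L(5) - 344))) = √(-28268 + (-513 - 513*√(5² - 344))) = √(-28268 + (-513 - 513*√(25 - 344))) = √(-28268 + (-513 - 513*I*√319)) = √(-28781 - 513*I*√319)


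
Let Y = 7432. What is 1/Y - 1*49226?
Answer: -365847631/7432 ≈ -49226.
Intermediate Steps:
1/Y - 1*49226 = 1/7432 - 1*49226 = 1/7432 - 49226 = -365847631/7432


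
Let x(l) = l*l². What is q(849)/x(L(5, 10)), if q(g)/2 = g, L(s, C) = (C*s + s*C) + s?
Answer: 566/385875 ≈ 0.0014668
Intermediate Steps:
L(s, C) = s + 2*C*s (L(s, C) = (C*s + C*s) + s = 2*C*s + s = s + 2*C*s)
q(g) = 2*g
x(l) = l³
q(849)/x(L(5, 10)) = (2*849)/((5*(1 + 2*10))³) = 1698/((5*(1 + 20))³) = 1698/((5*21)³) = 1698/(105³) = 1698/1157625 = 1698*(1/1157625) = 566/385875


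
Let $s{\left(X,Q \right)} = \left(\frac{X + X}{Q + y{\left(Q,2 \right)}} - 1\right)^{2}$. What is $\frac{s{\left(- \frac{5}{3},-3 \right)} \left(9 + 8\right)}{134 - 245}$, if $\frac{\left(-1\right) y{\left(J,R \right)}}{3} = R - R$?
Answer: $- \frac{17}{8991} \approx -0.0018908$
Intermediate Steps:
$y{\left(J,R \right)} = 0$ ($y{\left(J,R \right)} = - 3 \left(R - R\right) = \left(-3\right) 0 = 0$)
$s{\left(X,Q \right)} = \left(-1 + \frac{2 X}{Q}\right)^{2}$ ($s{\left(X,Q \right)} = \left(\frac{X + X}{Q + 0} - 1\right)^{2} = \left(\frac{2 X}{Q} - 1\right)^{2} = \left(-1 + \frac{2 X}{Q}\right)^{2}$)
$\frac{s{\left(- \frac{5}{3},-3 \right)} \left(9 + 8\right)}{134 - 245} = \frac{\frac{\left(-3 - 2 \left(- \frac{5}{3}\right)\right)^{2}}{9} \left(9 + 8\right)}{134 - 245} = \frac{\frac{\left(-3 - 2 \left(\left(-5\right) \frac{1}{3}\right)\right)^{2}}{9} \cdot 17}{-111} = - \frac{\frac{\left(-3 - - \frac{10}{3}\right)^{2}}{9} \cdot 17}{111} = - \frac{\frac{\left(-3 + \frac{10}{3}\right)^{2}}{9} \cdot 17}{111} = - \frac{\frac{1}{9 \cdot 9} \cdot 17}{111} = - \frac{\frac{1}{9} \cdot \frac{1}{9} \cdot 17}{111} = - \frac{\frac{1}{81} \cdot 17}{111} = \left(- \frac{1}{111}\right) \frac{17}{81} = - \frac{17}{8991}$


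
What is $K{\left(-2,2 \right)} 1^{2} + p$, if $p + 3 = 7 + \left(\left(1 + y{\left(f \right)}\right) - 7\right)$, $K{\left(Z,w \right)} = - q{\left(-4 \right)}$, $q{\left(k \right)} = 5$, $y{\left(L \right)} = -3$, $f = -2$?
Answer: $-10$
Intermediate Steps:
$K{\left(Z,w \right)} = -5$ ($K{\left(Z,w \right)} = \left(-1\right) 5 = -5$)
$p = -5$ ($p = -3 + \left(7 + \left(\left(1 - 3\right) - 7\right)\right) = -3 + \left(7 - 9\right) = -3 - 2 = -5$)
$K{\left(-2,2 \right)} 1^{2} + p = - 5 \cdot 1^{2} - 5 = \left(-5\right) 1 - 5 = -5 - 5 = -10$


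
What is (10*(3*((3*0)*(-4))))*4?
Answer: 0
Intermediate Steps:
(10*(3*((3*0)*(-4))))*4 = (10*(3*(0*(-4))))*4 = (10*(3*0))*4 = (10*0)*4 = 0*4 = 0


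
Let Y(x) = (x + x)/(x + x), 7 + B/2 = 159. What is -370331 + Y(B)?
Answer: -370330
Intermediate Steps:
B = 304 (B = -14 + 2*159 = -14 + 318 = 304)
Y(x) = 1 (Y(x) = (2*x)/((2*x)) = (2*x)*(1/(2*x)) = 1)
-370331 + Y(B) = -370331 + 1 = -370330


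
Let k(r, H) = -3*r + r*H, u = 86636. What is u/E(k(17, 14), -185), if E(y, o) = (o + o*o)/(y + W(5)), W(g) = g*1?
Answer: 2079264/4255 ≈ 488.66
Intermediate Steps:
W(g) = g
k(r, H) = -3*r + H*r
E(y, o) = (o + o²)/(5 + y) (E(y, o) = (o + o*o)/(y + 5) = (o + o²)/(5 + y))
u/E(k(17, 14), -185) = 86636/((-185*(1 - 185)/(5 + 17*(-3 + 14)))) = 86636/((-185*(-184)/(5 + 17*11))) = 86636/((-185*(-184)/(5 + 187))) = 86636/((-185*(-184)/192)) = 86636/((-185*1/192*(-184))) = 86636/(4255/24) = 86636*(24/4255) = 2079264/4255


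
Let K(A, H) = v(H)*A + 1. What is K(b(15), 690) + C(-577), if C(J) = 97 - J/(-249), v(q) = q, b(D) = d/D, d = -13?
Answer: -125077/249 ≈ -502.32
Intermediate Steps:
b(D) = -13/D
K(A, H) = 1 + A*H (K(A, H) = H*A + 1 = A*H + 1 = 1 + A*H)
C(J) = 97 + J/249 (C(J) = 97 - J*(-1)/249 = 97 - (-1)*J/249 = 97 + J/249)
K(b(15), 690) + C(-577) = (1 - 13/15*690) + (97 + (1/249)*(-577)) = (1 - 13*1/15*690) + (97 - 577/249) = (1 - 13/15*690) + 23576/249 = (1 - 598) + 23576/249 = -597 + 23576/249 = -125077/249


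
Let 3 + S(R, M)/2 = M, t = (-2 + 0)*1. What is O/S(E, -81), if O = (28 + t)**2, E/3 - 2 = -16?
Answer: -169/42 ≈ -4.0238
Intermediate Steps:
t = -2 (t = -2*1 = -2)
E = -42 (E = 6 + 3*(-16) = 6 - 48 = -42)
S(R, M) = -6 + 2*M
O = 676 (O = (28 - 2)**2 = 26**2 = 676)
O/S(E, -81) = 676/(-6 + 2*(-81)) = 676/(-6 - 162) = 676/(-168) = 676*(-1/168) = -169/42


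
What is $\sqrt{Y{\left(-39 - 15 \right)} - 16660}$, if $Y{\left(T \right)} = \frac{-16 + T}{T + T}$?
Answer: $\frac{i \sqrt{5397630}}{18} \approx 129.07 i$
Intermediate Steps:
$Y{\left(T \right)} = \frac{-16 + T}{2 T}$
$\sqrt{Y{\left(-39 - 15 \right)} - 16660} = \sqrt{\frac{-16 - 54}{2 \left(-39 - 15\right)} - 16660} = \sqrt{\frac{-16 - 54}{2 \left(-54\right)} - 16660} = \sqrt{\frac{1}{2} \left(- \frac{1}{54}\right) \left(-70\right) - 16660} = \sqrt{\frac{35}{54} - 16660} = \sqrt{- \frac{899605}{54}} = \frac{i \sqrt{5397630}}{18}$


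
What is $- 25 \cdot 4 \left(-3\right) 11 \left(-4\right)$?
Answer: $-13200$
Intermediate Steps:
$- 25 \cdot 4 \left(-3\right) 11 \left(-4\right) = \left(-25\right) \left(-12\right) \left(-44\right) = 300 \left(-44\right) = -13200$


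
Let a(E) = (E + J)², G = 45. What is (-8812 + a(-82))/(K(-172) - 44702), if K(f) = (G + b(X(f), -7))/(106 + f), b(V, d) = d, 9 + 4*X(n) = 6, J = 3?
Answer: 84843/1475185 ≈ 0.057513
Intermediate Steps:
X(n) = -¾ (X(n) = -9/4 + (¼)*6 = -9/4 + 3/2 = -¾)
K(f) = 38/(106 + f) (K(f) = (45 - 7)/(106 + f) = 38/(106 + f))
a(E) = (3 + E)² (a(E) = (E + 3)² = (3 + E)²)
(-8812 + a(-82))/(K(-172) - 44702) = (-8812 + (3 - 82)²)/(38/(106 - 172) - 44702) = (-8812 + (-79)²)/(38/(-66) - 44702) = (-8812 + 6241)/(38*(-1/66) - 44702) = -2571/(-19/33 - 44702) = -2571/(-1475185/33) = -2571*(-33/1475185) = 84843/1475185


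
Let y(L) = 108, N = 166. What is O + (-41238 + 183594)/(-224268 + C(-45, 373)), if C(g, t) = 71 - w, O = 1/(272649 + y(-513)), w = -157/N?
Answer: -2148503211709/3383691054855 ≈ -0.63496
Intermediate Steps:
w = -157/166 ≈ -0.94578
O = 1/272757 (O = 1/(272649 + 108) = 1/272757 ≈ 3.6663e-6)
C(g, t) = 11943/166 (C(g, t) = 71 - 1*(-157/166) = 71 + 157/166 = 11943/166)
O + (-41238 + 183594)/(-224268 + C(-45, 373)) = 1/272757 + (-41238 + 183594)/(-224268 + 11943/166) = 1/272757 + 142356/(-37216545/166) = 1/272757 + 142356*(-166/37216545) = 1/272757 - 7877032/12405515 = -2148503211709/3383691054855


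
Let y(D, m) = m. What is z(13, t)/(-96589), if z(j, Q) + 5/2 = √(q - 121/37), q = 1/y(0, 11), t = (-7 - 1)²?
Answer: 5/193178 - I*√526658/39311723 ≈ 2.5883e-5 - 1.846e-5*I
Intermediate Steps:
t = 64 (t = (-8)² = 64)
q = 1/11 ≈ 0.090909
z(j, Q) = -5/2 + I*√526658/407 (z(j, Q) = -5/2 + √(1/11 - 121/37) = -5/2 + √(-1294/407) = -5/2 + I*√526658/407)
z(13, t)/(-96589) = (-5/2 + I*√526658/407)/(-96589) = (-5/2 + I*√526658/407)*(-1/96589) = 5/193178 - I*√526658/39311723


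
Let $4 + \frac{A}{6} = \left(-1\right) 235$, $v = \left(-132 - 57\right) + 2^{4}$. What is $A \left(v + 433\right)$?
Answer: $-372840$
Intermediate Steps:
$v = -173$ ($v = -189 + 16 = -173$)
$A = -1434$ ($A = -24 + 6 \left(\left(-1\right) 235\right) = -24 + 6 \left(-235\right) = -24 - 1410 = -1434$)
$A \left(v + 433\right) = - 1434 \left(-173 + 433\right) = \left(-1434\right) 260 = -372840$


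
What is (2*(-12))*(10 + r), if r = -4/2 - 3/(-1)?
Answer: -264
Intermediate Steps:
r = 1 (r = -4*½ - 3*(-1) = -2 + 3 = 1)
(2*(-12))*(10 + r) = (2*(-12))*(10 + 1) = -24*11 = -264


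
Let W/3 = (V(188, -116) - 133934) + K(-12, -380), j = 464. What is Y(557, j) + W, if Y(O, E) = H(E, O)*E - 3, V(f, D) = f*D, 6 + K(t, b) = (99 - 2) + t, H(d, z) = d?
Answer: -251696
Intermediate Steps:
K(t, b) = 91 + t (K(t, b) = -6 + ((99 - 2) + t) = -6 + (97 + t) = 91 + t)
V(f, D) = D*f
Y(O, E) = -3 + E² (Y(O, E) = E*E - 3 = E² - 3 = -3 + E²)
W = -466989 (W = 3*((-116*188 - 133934) + (91 - 12)) = 3*((-21808 - 133934) + 79) = 3*(-155742 + 79) = 3*(-155663) = -466989)
Y(557, j) + W = (-3 + 464²) - 466989 = (-3 + 215296) - 466989 = 215293 - 466989 = -251696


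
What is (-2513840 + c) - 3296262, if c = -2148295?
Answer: -7958397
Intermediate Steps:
(-2513840 + c) - 3296262 = (-2513840 - 2148295) - 3296262 = -4662135 - 3296262 = -7958397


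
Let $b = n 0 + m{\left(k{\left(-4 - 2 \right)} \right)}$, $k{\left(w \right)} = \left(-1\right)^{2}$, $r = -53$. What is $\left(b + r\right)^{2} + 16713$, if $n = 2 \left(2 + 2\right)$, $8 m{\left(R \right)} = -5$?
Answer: $\frac{1253673}{64} \approx 19589.0$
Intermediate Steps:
$k{\left(w \right)} = 1$
$m{\left(R \right)} = - \frac{5}{8}$ ($m{\left(R \right)} = \frac{1}{8} \left(-5\right) = - \frac{5}{8}$)
$n = 8$ ($n = 2 \cdot 4 = 8$)
$b = - \frac{5}{8}$ ($b = 8 \cdot 0 - \frac{5}{8} = 0 - \frac{5}{8} = - \frac{5}{8} \approx -0.625$)
$\left(b + r\right)^{2} + 16713 = \left(- \frac{5}{8} - 53\right)^{2} + 16713 = \left(- \frac{429}{8}\right)^{2} + 16713 = \frac{184041}{64} + 16713 = \frac{1253673}{64}$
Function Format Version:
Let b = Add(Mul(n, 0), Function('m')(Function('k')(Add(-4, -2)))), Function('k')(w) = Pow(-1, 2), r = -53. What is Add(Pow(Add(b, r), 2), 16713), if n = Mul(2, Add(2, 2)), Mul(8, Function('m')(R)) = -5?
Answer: Rational(1253673, 64) ≈ 19589.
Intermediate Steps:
Function('k')(w) = 1
Function('m')(R) = Rational(-5, 8) (Function('m')(R) = Mul(Rational(1, 8), -5) = Rational(-5, 8))
n = 8 (n = Mul(2, 4) = 8)
b = Rational(-5, 8) (b = Add(Mul(8, 0), Rational(-5, 8)) = Add(0, Rational(-5, 8)) = Rational(-5, 8) ≈ -0.62500)
Add(Pow(Add(b, r), 2), 16713) = Add(Pow(Add(Rational(-5, 8), -53), 2), 16713) = Add(Pow(Rational(-429, 8), 2), 16713) = Add(Rational(184041, 64), 16713) = Rational(1253673, 64)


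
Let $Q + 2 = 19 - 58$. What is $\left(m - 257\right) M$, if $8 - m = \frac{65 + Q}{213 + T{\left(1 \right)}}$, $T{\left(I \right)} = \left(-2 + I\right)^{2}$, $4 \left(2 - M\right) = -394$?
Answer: $- \frac{5357655}{214} \approx -25036.0$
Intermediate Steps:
$M = \frac{201}{2}$ ($M = 2 - - \frac{197}{2} = 2 + \frac{197}{2} = \frac{201}{2} \approx 100.5$)
$Q = -41$ ($Q = -2 + \left(19 - 58\right) = -2 - 39 = -41$)
$m = \frac{844}{107}$ ($m = 8 - \frac{65 - 41}{213 + \left(-2 + 1\right)^{2}} = 8 - \frac{24}{213 + \left(-1\right)^{2}} = 8 - \frac{24}{213 + 1} = 8 - \frac{24}{214} = 8 - 24 \cdot \frac{1}{214} = 8 - \frac{12}{107} = \frac{844}{107} \approx 7.8878$)
$\left(m - 257\right) M = \left(\frac{844}{107} - 257\right) \frac{201}{2} = \left(- \frac{26655}{107}\right) \frac{201}{2} = - \frac{5357655}{214}$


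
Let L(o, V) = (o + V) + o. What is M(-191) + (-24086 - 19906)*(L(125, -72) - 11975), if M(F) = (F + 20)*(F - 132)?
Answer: 519028857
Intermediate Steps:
L(o, V) = V + 2*o (L(o, V) = (V + o) + o = V + 2*o)
M(F) = (-132 + F)*(20 + F) (M(F) = (20 + F)*(-132 + F) = (-132 + F)*(20 + F))
M(-191) + (-24086 - 19906)*(L(125, -72) - 11975) = (-2640 + (-191)² - 112*(-191)) + (-24086 - 19906)*((-72 + 2*125) - 11975) = (-2640 + 36481 + 21392) - 43992*((-72 + 250) - 11975) = 55233 - 43992*(178 - 11975) = 55233 - 43992*(-11797) = 55233 + 518973624 = 519028857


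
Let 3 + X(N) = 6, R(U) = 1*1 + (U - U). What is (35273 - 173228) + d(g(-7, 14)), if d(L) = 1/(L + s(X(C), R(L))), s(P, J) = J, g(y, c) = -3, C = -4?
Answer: -275911/2 ≈ -1.3796e+5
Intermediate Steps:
R(U) = 1 (R(U) = 1 + 0 = 1)
X(N) = 3 (X(N) = -3 + 6 = 3)
d(L) = 1/(1 + L) (d(L) = 1/(L + 1) = 1/(1 + L))
(35273 - 173228) + d(g(-7, 14)) = (35273 - 173228) + 1/(1 - 3) = -137955 + 1/(-2) = -137955 - ½ = -275911/2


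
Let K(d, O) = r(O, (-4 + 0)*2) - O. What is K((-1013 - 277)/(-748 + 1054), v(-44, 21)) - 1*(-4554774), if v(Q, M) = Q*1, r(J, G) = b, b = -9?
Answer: 4554809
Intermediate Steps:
r(J, G) = -9
v(Q, M) = Q
K(d, O) = -9 - O
K((-1013 - 277)/(-748 + 1054), v(-44, 21)) - 1*(-4554774) = (-9 - 1*(-44)) - 1*(-4554774) = (-9 + 44) + 4554774 = 35 + 4554774 = 4554809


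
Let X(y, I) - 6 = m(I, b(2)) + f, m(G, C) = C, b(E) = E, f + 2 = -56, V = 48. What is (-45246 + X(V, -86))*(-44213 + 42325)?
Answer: 85518848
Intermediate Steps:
f = -58 (f = -2 - 56 = -58)
X(y, I) = -50 (X(y, I) = 6 + (2 - 58) = 6 - 56 = -50)
(-45246 + X(V, -86))*(-44213 + 42325) = (-45246 - 50)*(-44213 + 42325) = -45296*(-1888) = 85518848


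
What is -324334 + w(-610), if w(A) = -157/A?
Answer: -197843583/610 ≈ -3.2433e+5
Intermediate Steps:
-324334 + w(-610) = -324334 - 157/(-610) = -324334 - 157*(-1/610) = -324334 + 157/610 = -197843583/610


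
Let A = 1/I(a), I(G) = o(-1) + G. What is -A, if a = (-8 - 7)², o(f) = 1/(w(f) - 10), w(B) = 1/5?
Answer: -49/11020 ≈ -0.0044465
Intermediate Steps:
w(B) = ⅕
o(f) = -5/49 (o(f) = 1/(⅕ - 10) = 1/(-49/5) = -5/49)
a = 225 (a = (-15)² = 225)
I(G) = -5/49 + G
A = 49/11020 (A = 1/(-5/49 + 225) = 1/(11020/49) = 49/11020 ≈ 0.0044465)
-A = -1*49/11020 = -49/11020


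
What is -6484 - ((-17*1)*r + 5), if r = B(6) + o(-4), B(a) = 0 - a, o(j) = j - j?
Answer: -6591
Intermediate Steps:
o(j) = 0
B(a) = -a
r = -6 (r = -1*6 + 0 = -6 + 0 = -6)
-6484 - ((-17*1)*r + 5) = -6484 - (-17*1*(-6) + 5) = -6484 - (-17*(-6) + 5) = -6484 - (102 + 5) = -6484 - 1*107 = -6484 - 107 = -6591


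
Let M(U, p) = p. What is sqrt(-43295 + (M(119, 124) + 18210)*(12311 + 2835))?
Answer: sqrt(277643469) ≈ 16663.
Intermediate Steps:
sqrt(-43295 + (M(119, 124) + 18210)*(12311 + 2835)) = sqrt(-43295 + (124 + 18210)*(12311 + 2835)) = sqrt(-43295 + 18334*15146) = sqrt(-43295 + 277686764) = sqrt(277643469)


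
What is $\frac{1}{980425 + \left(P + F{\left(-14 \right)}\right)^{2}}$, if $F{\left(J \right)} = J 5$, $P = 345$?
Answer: $\frac{1}{1056050} \approx 9.4692 \cdot 10^{-7}$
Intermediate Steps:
$F{\left(J \right)} = 5 J$
$\frac{1}{980425 + \left(P + F{\left(-14 \right)}\right)^{2}} = \frac{1}{980425 + \left(345 + 5 \left(-14\right)\right)^{2}} = \frac{1}{980425 + \left(345 - 70\right)^{2}} = \frac{1}{980425 + 275^{2}} = \frac{1}{980425 + 75625} = \frac{1}{1056050}$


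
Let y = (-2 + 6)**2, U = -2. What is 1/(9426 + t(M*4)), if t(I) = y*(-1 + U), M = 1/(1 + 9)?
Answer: 1/9378 ≈ 0.00010663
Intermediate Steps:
M = 1/10 ≈ 0.10000
y = 16 (y = 4**2 = 16)
t(I) = -48 (t(I) = 16*(-1 - 2) = 16*(-3) = -48)
1/(9426 + t(M*4)) = 1/(9426 - 48) = 1/9378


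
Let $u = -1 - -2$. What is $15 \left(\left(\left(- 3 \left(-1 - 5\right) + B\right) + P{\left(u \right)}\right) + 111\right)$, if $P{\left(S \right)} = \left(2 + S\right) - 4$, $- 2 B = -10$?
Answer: $1995$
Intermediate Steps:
$u = 1$ ($u = -1 + 2 = 1$)
$B = 5$ ($B = \left(- \frac{1}{2}\right) \left(-10\right) = 5$)
$P{\left(S \right)} = -2 + S$
$15 \left(\left(\left(- 3 \left(-1 - 5\right) + B\right) + P{\left(u \right)}\right) + 111\right) = 15 \left(\left(\left(- 3 \left(-1 - 5\right) + 5\right) + \left(-2 + 1\right)\right) + 111\right) = 15 \left(\left(\left(\left(-3\right) \left(-6\right) + 5\right) - 1\right) + 111\right) = 15 \left(\left(\left(18 + 5\right) - 1\right) + 111\right) = 15 \left(\left(23 - 1\right) + 111\right) = 15 \left(22 + 111\right) = 15 \cdot 133 = 1995$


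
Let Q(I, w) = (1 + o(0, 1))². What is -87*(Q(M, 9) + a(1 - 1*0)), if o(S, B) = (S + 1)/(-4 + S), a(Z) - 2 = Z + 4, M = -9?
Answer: -10527/16 ≈ -657.94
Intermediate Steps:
a(Z) = 6 + Z (a(Z) = 2 + (Z + 4) = 2 + (4 + Z) = 6 + Z)
o(S, B) = (1 + S)/(-4 + S)
Q(I, w) = 9/16 (Q(I, w) = (1 + (1 + 0)/(-4 + 0))² = (1 + 1/(-4))² = (1 - ¼*1)² = (1 - ¼)² = (¾)² = 9/16)
-87*(Q(M, 9) + a(1 - 1*0)) = -87*(9/16 + (6 + (1 - 1*0))) = -87*(9/16 + (6 + (1 + 0))) = -87*(9/16 + (6 + 1)) = -87*(9/16 + 7) = -87*121/16 = -10527/16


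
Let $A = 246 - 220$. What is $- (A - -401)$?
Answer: $-427$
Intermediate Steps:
$A = 26$
$- (A - -401) = - (26 - -401) = - (26 + 401) = \left(-1\right) 427 = -427$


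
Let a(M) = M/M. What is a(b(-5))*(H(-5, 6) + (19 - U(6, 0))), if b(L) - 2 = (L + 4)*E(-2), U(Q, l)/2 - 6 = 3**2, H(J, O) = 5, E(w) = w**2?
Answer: -6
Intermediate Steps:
U(Q, l) = 30 (U(Q, l) = 12 + 2*3**2 = 12 + 2*9 = 12 + 18 = 30)
b(L) = 18 + 4*L (b(L) = 2 + (L + 4)*(-2)**2 = 2 + (4 + L)*4 = 2 + (16 + 4*L) = 18 + 4*L)
a(M) = 1
a(b(-5))*(H(-5, 6) + (19 - U(6, 0))) = 1*(5 + (19 - 1*30)) = 1*(5 + (19 - 30)) = 1*(5 - 11) = 1*(-6) = -6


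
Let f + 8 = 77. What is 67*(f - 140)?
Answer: -4757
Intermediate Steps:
f = 69 (f = -8 + 77 = 69)
67*(f - 140) = 67*(69 - 140) = 67*(-71) = -4757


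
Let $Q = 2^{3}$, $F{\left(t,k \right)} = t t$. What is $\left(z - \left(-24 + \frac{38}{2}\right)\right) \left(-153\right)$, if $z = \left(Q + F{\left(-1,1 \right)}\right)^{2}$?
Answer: $-13158$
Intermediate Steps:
$F{\left(t,k \right)} = t^{2}$
$Q = 8$
$z = 81$ ($z = \left(8 + \left(-1\right)^{2}\right)^{2} = \left(8 + 1\right)^{2} = 9^{2} = 81$)
$\left(z - \left(-24 + \frac{38}{2}\right)\right) \left(-153\right) = \left(81 - \left(-24 + \frac{38}{2}\right)\right) \left(-153\right) = \left(81 + \left(\left(-38\right) \frac{1}{2} + 24\right)\right) \left(-153\right) = \left(81 + \left(-19 + 24\right)\right) \left(-153\right) = \left(81 + 5\right) \left(-153\right) = 86 \left(-153\right) = -13158$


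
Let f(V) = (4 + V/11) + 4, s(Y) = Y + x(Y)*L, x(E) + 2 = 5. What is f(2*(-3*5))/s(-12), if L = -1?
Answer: -58/165 ≈ -0.35152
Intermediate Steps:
x(E) = 3 (x(E) = -2 + 5 = 3)
s(Y) = -3 + Y (s(Y) = Y + 3*(-1) = Y - 3 = -3 + Y)
f(V) = 8 + V/11 (f(V) = (4 + V*(1/11)) + 4 = (4 + V/11) + 4 = 8 + V/11)
f(2*(-3*5))/s(-12) = (8 + (2*(-3*5))/11)/(-3 - 12) = (8 + (2*(-15))/11)/(-15) = (8 + (1/11)*(-30))*(-1/15) = (8 - 30/11)*(-1/15) = (58/11)*(-1/15) = -58/165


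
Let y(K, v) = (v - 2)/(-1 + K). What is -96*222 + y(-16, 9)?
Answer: -362311/17 ≈ -21312.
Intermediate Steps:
y(K, v) = (-2 + v)/(-1 + K)
-96*222 + y(-16, 9) = -96*222 + (-2 + 9)/(-1 - 16) = -21312 + 7/(-17) = -21312 - 1/17*7 = -21312 - 7/17 = -362311/17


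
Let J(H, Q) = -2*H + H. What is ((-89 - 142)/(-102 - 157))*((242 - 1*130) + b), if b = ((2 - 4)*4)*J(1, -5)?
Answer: 3960/37 ≈ 107.03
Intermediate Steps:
J(H, Q) = -H
b = 8 (b = ((2 - 4)*4)*(-1*1) = -2*4*(-1) = -8*(-1) = 8)
((-89 - 142)/(-102 - 157))*((242 - 1*130) + b) = ((-89 - 142)/(-102 - 157))*((242 - 1*130) + 8) = (-231/(-259))*((242 - 130) + 8) = (-231*(-1/259))*(112 + 8) = (33/37)*120 = 3960/37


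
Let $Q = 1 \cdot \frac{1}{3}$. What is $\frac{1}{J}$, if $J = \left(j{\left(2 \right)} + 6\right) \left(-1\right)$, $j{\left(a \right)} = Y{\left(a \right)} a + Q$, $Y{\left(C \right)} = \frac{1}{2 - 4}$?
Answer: $- \frac{3}{16} \approx -0.1875$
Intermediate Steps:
$Y{\left(C \right)} = - \frac{1}{2}$ ($Y{\left(C \right)} = \frac{1}{-2} = - \frac{1}{2}$)
$Q = \frac{1}{3}$ ($Q = 1 \cdot \frac{1}{3} = \frac{1}{3} \approx 0.33333$)
$j{\left(a \right)} = \frac{1}{3} - \frac{a}{2}$ ($j{\left(a \right)} = - \frac{a}{2} + \frac{1}{3} = \frac{1}{3} - \frac{a}{2}$)
$J = - \frac{16}{3}$ ($J = \left(\left(\frac{1}{3} - 1\right) + 6\right) \left(-1\right) = \left(- \frac{2}{3} + 6\right) \left(-1\right) = \frac{16}{3} \left(-1\right) = - \frac{16}{3} \approx -5.3333$)
$\frac{1}{J} = \frac{1}{- \frac{16}{3}} = - \frac{3}{16}$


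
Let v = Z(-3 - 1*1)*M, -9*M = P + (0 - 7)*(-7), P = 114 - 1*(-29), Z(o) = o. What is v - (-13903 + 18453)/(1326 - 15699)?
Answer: 1231046/14373 ≈ 85.650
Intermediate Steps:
P = 143 (P = 114 + 29 = 143)
M = -64/3 (M = -(143 + (0 - 7)*(-7))/9 = -(143 - 7*(-7))/9 = -(143 + 49)/9 = -⅑*192 = -64/3 ≈ -21.333)
v = 256/3 (v = (-3 - 1*1)*(-64/3) = (-3 - 1)*(-64/3) = -4*(-64/3) = 256/3 ≈ 85.333)
v - (-13903 + 18453)/(1326 - 15699) = 256/3 - (-13903 + 18453)/(1326 - 15699) = 256/3 - 4550/(-14373) = 256/3 - 4550*(-1)/14373 = 256/3 - 1*(-4550/14373) = 256/3 + 4550/14373 = 1231046/14373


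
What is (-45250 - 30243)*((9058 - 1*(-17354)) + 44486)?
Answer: -5352302714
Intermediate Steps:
(-45250 - 30243)*((9058 - 1*(-17354)) + 44486) = -75493*((9058 + 17354) + 44486) = -75493*(26412 + 44486) = -75493*70898 = -5352302714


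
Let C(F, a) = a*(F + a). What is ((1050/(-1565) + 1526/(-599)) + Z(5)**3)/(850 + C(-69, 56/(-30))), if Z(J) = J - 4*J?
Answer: -142508711925/41437251818 ≈ -3.4391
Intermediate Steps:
Z(J) = -3*J
((1050/(-1565) + 1526/(-599)) + Z(5)**3)/(850 + C(-69, 56/(-30))) = ((1050/(-1565) + 1526/(-599)) + (-3*5)**3)/(850 + (56/(-30))*(-69 + 56/(-30))) = ((1050*(-1/1565) + 1526*(-1/599)) + (-15)**3)/(850 + (56*(-1/30))*(-69 + 56*(-1/30))) = ((-210/313 - 1526/599) - 3375)/(850 - 28*(-69 - 28/15)/15) = (-603428/187487 - 3375)/(850 - 28/15*(-1063/15)) = -633372053/(187487*(850 + 29764/225)) = -633372053/(187487*221014/225) = -633372053/187487*225/221014 = -142508711925/41437251818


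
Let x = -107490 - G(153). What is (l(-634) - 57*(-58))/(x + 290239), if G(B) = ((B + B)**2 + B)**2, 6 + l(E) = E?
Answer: -1333/4398096886 ≈ -3.0309e-7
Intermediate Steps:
l(E) = -6 + E
G(B) = (B + 4*B**2)**2 (G(B) = ((2*B)**2 + B)**2 = (4*B**2 + B)**2 = (B + 4*B**2)**2)
x = -8796484011 (x = -107490 - 153**2*(1 + 4*153)**2 = -107490 - 23409*(1 + 612)**2 = -107490 - 23409*613**2 = -107490 - 23409*375769 = -107490 - 1*8796376521 = -107490 - 8796376521 = -8796484011)
(l(-634) - 57*(-58))/(x + 290239) = ((-6 - 634) - 57*(-58))/(-8796484011 + 290239) = (-640 + 3306)/(-8796193772) = 2666*(-1/8796193772) = -1333/4398096886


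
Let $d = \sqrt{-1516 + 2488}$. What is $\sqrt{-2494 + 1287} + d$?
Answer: $18 \sqrt{3} + i \sqrt{1207} \approx 31.177 + 34.742 i$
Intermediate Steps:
$d = 18 \sqrt{3}$ ($d = \sqrt{972} = 18 \sqrt{3} \approx 31.177$)
$\sqrt{-2494 + 1287} + d = \sqrt{-2494 + 1287} + 18 \sqrt{3} = \sqrt{-1207} + 18 \sqrt{3} = i \sqrt{1207} + 18 \sqrt{3} = 18 \sqrt{3} + i \sqrt{1207}$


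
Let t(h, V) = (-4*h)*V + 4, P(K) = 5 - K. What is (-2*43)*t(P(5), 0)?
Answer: -344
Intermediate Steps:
t(h, V) = 4 - 4*V*h (t(h, V) = -4*V*h + 4 = 4 - 4*V*h)
(-2*43)*t(P(5), 0) = (-2*43)*(4 - 4*0*(5 - 1*5)) = -86*(4 - 4*0*(5 - 5)) = -86*(4 - 4*0*0) = -86*(4 + 0) = -86*4 = -344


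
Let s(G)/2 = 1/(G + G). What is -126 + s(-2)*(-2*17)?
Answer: -109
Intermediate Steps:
s(G) = 1/G (s(G) = 2/(G + G) = 2/((2*G)) = 2*(1/(2*G)) = 1/G)
-126 + s(-2)*(-2*17) = -126 + (-2*17)/(-2) = -126 - ½*(-34) = -126 + 17 = -109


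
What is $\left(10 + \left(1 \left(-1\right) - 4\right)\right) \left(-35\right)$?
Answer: $-175$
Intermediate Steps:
$\left(10 + \left(1 \left(-1\right) - 4\right)\right) \left(-35\right) = \left(10 - 5\right) \left(-35\right) = 5 \left(-35\right) = -175$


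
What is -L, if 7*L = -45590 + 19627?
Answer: 3709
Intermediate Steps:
L = -3709 (L = (-45590 + 19627)/7 = (⅐)*(-25963) = -3709)
-L = -1*(-3709) = 3709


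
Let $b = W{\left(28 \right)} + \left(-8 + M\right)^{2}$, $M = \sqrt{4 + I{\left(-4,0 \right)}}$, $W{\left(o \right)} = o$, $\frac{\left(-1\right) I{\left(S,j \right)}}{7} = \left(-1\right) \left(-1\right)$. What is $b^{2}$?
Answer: $7153 - 2848 i \sqrt{3} \approx 7153.0 - 4932.9 i$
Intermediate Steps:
$I{\left(S,j \right)} = -7$ ($I{\left(S,j \right)} = - 7 \left(\left(-1\right) \left(-1\right)\right) = \left(-7\right) 1 = -7$)
$M = i \sqrt{3}$ ($M = \sqrt{4 - 7} = \sqrt{-3} = i \sqrt{3} \approx 1.732 i$)
$b = 28 + \left(-8 + i \sqrt{3}\right)^{2} \approx 89.0 - 27.713 i$
$b^{2} = \left(89 - 16 i \sqrt{3}\right)^{2}$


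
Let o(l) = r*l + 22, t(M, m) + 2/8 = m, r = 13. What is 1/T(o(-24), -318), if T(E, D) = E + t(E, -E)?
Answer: -4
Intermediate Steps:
t(M, m) = -¼ + m
o(l) = 22 + 13*l (o(l) = 13*l + 22 = 22 + 13*l)
T(E, D) = -¼ (T(E, D) = E + (-¼ - E) = -¼)
1/T(o(-24), -318) = 1/(-¼) = -4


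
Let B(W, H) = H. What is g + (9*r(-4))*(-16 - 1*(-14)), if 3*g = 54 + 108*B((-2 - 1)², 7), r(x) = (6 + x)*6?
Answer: 54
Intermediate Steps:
r(x) = 36 + 6*x
g = 270 (g = (54 + 108*7)/3 = (54 + 756)/3 = (⅓)*810 = 270)
g + (9*r(-4))*(-16 - 1*(-14)) = 270 + (9*(36 + 6*(-4)))*(-16 - 1*(-14)) = 270 + (9*(36 - 24))*(-16 + 14) = 270 + (9*12)*(-2) = 270 + 108*(-2) = 270 - 216 = 54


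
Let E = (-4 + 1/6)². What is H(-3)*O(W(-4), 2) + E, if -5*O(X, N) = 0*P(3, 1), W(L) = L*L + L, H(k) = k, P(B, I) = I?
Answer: 529/36 ≈ 14.694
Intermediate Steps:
W(L) = L + L² (W(L) = L² + L = L + L²)
O(X, N) = 0 (O(X, N) = -0 = -⅕*0 = 0)
E = 529/36 (E = (-4 + ⅙)² = (-23/6)² = 529/36 ≈ 14.694)
H(-3)*O(W(-4), 2) + E = -3*0 + 529/36 = 0 + 529/36 = 529/36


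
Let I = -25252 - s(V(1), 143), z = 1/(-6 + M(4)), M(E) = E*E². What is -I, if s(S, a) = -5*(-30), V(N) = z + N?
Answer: 25402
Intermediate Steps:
M(E) = E³
z = 1/58 (z = 1/(-6 + 4³) = 1/(-6 + 64) = 1/58 ≈ 0.017241)
V(N) = 1/58 + N
s(S, a) = 150
I = -25402 (I = -25252 - 1*150 = -25252 - 150 = -25402)
-I = -1*(-25402) = 25402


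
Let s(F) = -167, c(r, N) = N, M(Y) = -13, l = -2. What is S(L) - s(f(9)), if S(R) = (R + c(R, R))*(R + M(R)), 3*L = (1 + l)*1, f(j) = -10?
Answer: 1583/9 ≈ 175.89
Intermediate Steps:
L = -⅓ (L = ((1 - 2)*1)/3 = (-1*1)/3 = (⅓)*(-1) = -⅓ ≈ -0.33333)
S(R) = 2*R*(-13 + R) (S(R) = (R + R)*(R - 13) = (2*R)*(-13 + R) = 2*R*(-13 + R))
S(L) - s(f(9)) = 2*(-⅓)*(-13 - ⅓) - 1*(-167) = 2*(-⅓)*(-40/3) + 167 = 80/9 + 167 = 1583/9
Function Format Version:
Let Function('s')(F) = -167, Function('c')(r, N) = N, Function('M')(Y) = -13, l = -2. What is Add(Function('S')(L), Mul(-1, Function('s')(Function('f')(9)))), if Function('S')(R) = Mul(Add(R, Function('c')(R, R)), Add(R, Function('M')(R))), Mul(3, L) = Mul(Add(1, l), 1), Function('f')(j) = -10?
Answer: Rational(1583, 9) ≈ 175.89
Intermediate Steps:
L = Rational(-1, 3) (L = Mul(Rational(1, 3), Mul(Add(1, -2), 1)) = Mul(Rational(1, 3), Mul(-1, 1)) = Mul(Rational(1, 3), -1) = Rational(-1, 3) ≈ -0.33333)
Function('S')(R) = Mul(2, R, Add(-13, R)) (Function('S')(R) = Mul(Add(R, R), Add(R, -13)) = Mul(Mul(2, R), Add(-13, R)) = Mul(2, R, Add(-13, R)))
Add(Function('S')(L), Mul(-1, Function('s')(Function('f')(9)))) = Add(Mul(2, Rational(-1, 3), Add(-13, Rational(-1, 3))), Mul(-1, -167)) = Add(Mul(2, Rational(-1, 3), Rational(-40, 3)), 167) = Add(Rational(80, 9), 167) = Rational(1583, 9)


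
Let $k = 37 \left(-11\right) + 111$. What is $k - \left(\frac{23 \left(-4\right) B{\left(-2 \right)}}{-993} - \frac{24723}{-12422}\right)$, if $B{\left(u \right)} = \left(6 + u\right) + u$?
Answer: $- \frac{3678009203}{12335046} \approx -298.18$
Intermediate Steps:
$B{\left(u \right)} = 6 + 2 u$
$k = -296$ ($k = -407 + 111 = -296$)
$k - \left(\frac{23 \left(-4\right) B{\left(-2 \right)}}{-993} - \frac{24723}{-12422}\right) = -296 - \left(\frac{23 \left(-4\right) \left(6 + 2 \left(-2\right)\right)}{-993} - \frac{24723}{-12422}\right) = -296 - \left(- 92 \left(6 - 4\right) \left(- \frac{1}{993}\right) - - \frac{24723}{12422}\right) = -296 - \left(\left(-92\right) 2 \left(- \frac{1}{993}\right) + \frac{24723}{12422}\right) = -296 - \left(\left(-184\right) \left(- \frac{1}{993}\right) + \frac{24723}{12422}\right) = -296 - \left(\frac{184}{993} + \frac{24723}{12422}\right) = -296 - \frac{26835587}{12335046} = - \frac{3678009203}{12335046}$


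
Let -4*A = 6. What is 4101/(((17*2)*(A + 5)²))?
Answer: 8202/833 ≈ 9.8463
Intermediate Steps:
A = -3/2 (A = -¼*6 = -3/2 ≈ -1.5000)
4101/(((17*2)*(A + 5)²)) = 4101/(((17*2)*(-3/2 + 5)²)) = 4101/((34*(7/2)²)) = 4101/((34*(49/4))) = 4101/(833/2) = 4101*(2/833) = 8202/833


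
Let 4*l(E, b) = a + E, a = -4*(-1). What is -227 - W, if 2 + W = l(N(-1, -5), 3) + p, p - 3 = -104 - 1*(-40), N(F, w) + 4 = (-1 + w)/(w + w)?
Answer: -3283/20 ≈ -164.15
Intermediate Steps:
a = 4
N(F, w) = -4 + (-1 + w)/(2*w) (N(F, w) = -4 + (-1 + w)/(w + w) = -4 + (-1 + w)/((2*w)) = -4 + (-1 + w)*(1/(2*w)) = -4 + (-1 + w)/(2*w))
p = -61 (p = 3 + (-104 - 1*(-40)) = 3 + (-104 + 40) = 3 - 64 = -61)
l(E, b) = 1 + E/4 (l(E, b) = (4 + E)/4 = 1 + E/4)
W = -1257/20 (W = -2 + ((1 + ((1/2)*(-1 - 7*(-5))/(-5))/4) - 61) = -2 + ((1 + ((1/2)*(-1/5)*(-1 + 35))/4) - 61) = -2 + ((1 + ((1/2)*(-1/5)*34)/4) - 61) = -2 + ((1 + (1/4)*(-17/5)) - 61) = -2 + ((1 - 17/20) - 61) = -2 + (3/20 - 61) = -2 - 1217/20 = -1257/20 ≈ -62.850)
-227 - W = -227 - 1*(-1257/20) = -227 + 1257/20 = -3283/20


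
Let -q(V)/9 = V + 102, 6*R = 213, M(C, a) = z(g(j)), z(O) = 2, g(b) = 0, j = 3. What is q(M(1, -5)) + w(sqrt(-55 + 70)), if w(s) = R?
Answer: -1801/2 ≈ -900.50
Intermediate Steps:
M(C, a) = 2
R = 71/2 (R = (1/6)*213 = 71/2 ≈ 35.500)
q(V) = -918 - 9*V (q(V) = -9*(V + 102) = -9*(102 + V) = -918 - 9*V)
w(s) = 71/2
q(M(1, -5)) + w(sqrt(-55 + 70)) = (-918 - 9*2) + 71/2 = (-918 - 18) + 71/2 = -936 + 71/2 = -1801/2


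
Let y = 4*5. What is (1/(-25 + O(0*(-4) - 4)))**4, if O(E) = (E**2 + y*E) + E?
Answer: 1/74805201 ≈ 1.3368e-8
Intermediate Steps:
y = 20
O(E) = E**2 + 21*E (O(E) = (E**2 + 20*E) + E = E**2 + 21*E)
(1/(-25 + O(0*(-4) - 4)))**4 = (1/(-25 + (0*(-4) - 4)*(21 + (0*(-4) - 4))))**4 = (1/(-25 + (0 - 4)*(21 + (0 - 4))))**4 = (1/(-25 - 4*(21 - 4)))**4 = (1/(-25 - 4*17))**4 = (1/(-25 - 68))**4 = (1/(-93))**4 = (-1/93)**4 = 1/74805201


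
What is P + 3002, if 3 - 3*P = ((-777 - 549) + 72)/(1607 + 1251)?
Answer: 4291496/1429 ≈ 3003.1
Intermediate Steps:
P = 1638/1429 (P = 1 - ((-777 - 549) + 72)/(3*(1607 + 1251)) = 1 - (-1326 + 72)/(3*2858) = 1 - (-418)/2858 = 1 - 1/3*(-627/1429) = 1 + 209/1429 = 1638/1429 ≈ 1.1463)
P + 3002 = 1638/1429 + 3002 = 4291496/1429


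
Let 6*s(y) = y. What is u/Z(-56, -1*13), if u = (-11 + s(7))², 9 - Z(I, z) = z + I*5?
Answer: 3481/10872 ≈ 0.32018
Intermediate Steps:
s(y) = y/6
Z(I, z) = 9 - z - 5*I (Z(I, z) = 9 - (z + I*5) = 9 - (z + 5*I) = 9 + (-z - 5*I) = 9 - z - 5*I)
u = 3481/36 (u = (-11 + (⅙)*7)² = (-11 + 7/6)² = (-59/6)² = 3481/36 ≈ 96.694)
u/Z(-56, -1*13) = 3481/(36*(9 - (-1)*13 - 5*(-56))) = 3481/(36*(9 - 1*(-13) + 280)) = 3481/(36*(9 + 13 + 280)) = (3481/36)/302 = (3481/36)*(1/302) = 3481/10872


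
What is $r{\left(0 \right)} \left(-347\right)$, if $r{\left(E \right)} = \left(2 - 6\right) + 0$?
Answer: $1388$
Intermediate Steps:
$r{\left(E \right)} = -4$ ($r{\left(E \right)} = \left(2 - 6\right) + 0 = -4 + 0 = -4$)
$r{\left(0 \right)} \left(-347\right) = \left(-4\right) \left(-347\right) = 1388$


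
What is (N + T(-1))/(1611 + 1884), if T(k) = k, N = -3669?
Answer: -734/699 ≈ -1.0501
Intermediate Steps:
(N + T(-1))/(1611 + 1884) = (-3669 - 1)/(1611 + 1884) = -3670/3495 = -3670*1/3495 = -734/699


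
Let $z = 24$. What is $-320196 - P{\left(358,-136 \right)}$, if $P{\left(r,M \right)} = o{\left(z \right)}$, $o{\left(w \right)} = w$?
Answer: $-320220$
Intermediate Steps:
$P{\left(r,M \right)} = 24$
$-320196 - P{\left(358,-136 \right)} = -320196 - 24 = -320220$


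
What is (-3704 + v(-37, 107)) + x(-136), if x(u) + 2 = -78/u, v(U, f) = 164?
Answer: -240817/68 ≈ -3541.4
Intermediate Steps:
x(u) = -2 - 78/u
(-3704 + v(-37, 107)) + x(-136) = (-3704 + 164) + (-2 - 78/(-136)) = -3540 + (-2 - 78*(-1/136)) = -3540 + (-2 + 39/68) = -3540 - 97/68 = -240817/68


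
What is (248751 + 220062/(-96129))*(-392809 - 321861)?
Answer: -517853451386830/2913 ≈ -1.7777e+11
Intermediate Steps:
(248751 + 220062/(-96129))*(-392809 - 321861) = (248751 + 220062*(-1/96129))*(-714670) = (248751 - 73354/32043)*(-714670) = (7970654939/32043)*(-714670) = -517853451386830/2913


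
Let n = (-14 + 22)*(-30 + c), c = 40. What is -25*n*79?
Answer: -158000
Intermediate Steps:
n = 80 (n = (-14 + 22)*(-30 + 40) = 8*10 = 80)
-25*n*79 = -25*80*79 = -2000*79 = -158000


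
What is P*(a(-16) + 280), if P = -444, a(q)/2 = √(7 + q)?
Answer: -124320 - 2664*I ≈ -1.2432e+5 - 2664.0*I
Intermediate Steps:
a(q) = 2*√(7 + q)
P*(a(-16) + 280) = -444*(2*√(7 - 16) + 280) = -444*(2*√(-9) + 280) = -444*(2*(3*I) + 280) = -444*(6*I + 280) = -444*(280 + 6*I) = -124320 - 2664*I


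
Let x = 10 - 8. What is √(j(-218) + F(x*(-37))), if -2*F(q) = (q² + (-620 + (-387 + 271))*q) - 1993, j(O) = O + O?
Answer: I*√117638/2 ≈ 171.49*I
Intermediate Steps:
x = 2
j(O) = 2*O
F(q) = 1993/2 + 368*q - q²/2 (F(q) = -((q² + (-620 + (-387 + 271))*q) - 1993)/2 = -((q² + (-620 - 116)*q) - 1993)/2 = -((q² - 736*q) - 1993)/2 = -(-1993 + q² - 736*q)/2 = 1993/2 + 368*q - q²/2)
√(j(-218) + F(x*(-37))) = √(2*(-218) + (1993/2 + 368*(2*(-37)) - (2*(-37))²/2)) = √(-436 + (1993/2 + 368*(-74) - ½*(-74)²)) = √(-436 + (1993/2 - 27232 - ½*5476)) = √(-436 + (1993/2 - 27232 - 2738)) = √(-436 - 57947/2) = √(-58819/2) = I*√117638/2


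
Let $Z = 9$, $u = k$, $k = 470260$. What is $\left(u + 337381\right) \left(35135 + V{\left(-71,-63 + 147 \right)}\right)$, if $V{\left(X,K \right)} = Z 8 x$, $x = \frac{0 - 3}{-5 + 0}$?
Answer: $\frac{142056783131}{5} \approx 2.8411 \cdot 10^{10}$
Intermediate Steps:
$u = 470260$
$x = \frac{3}{5}$ ($x = - \frac{3}{-5} = \left(-3\right) \left(- \frac{1}{5}\right) = \frac{3}{5} \approx 0.6$)
$V{\left(X,K \right)} = \frac{216}{5}$ ($V{\left(X,K \right)} = 9 \cdot 8 \cdot \frac{3}{5} = 72 \cdot \frac{3}{5} = \frac{216}{5}$)
$\left(u + 337381\right) \left(35135 + V{\left(-71,-63 + 147 \right)}\right) = \left(470260 + 337381\right) \left(35135 + \frac{216}{5}\right) = 807641 \cdot \frac{175891}{5} = \frac{142056783131}{5}$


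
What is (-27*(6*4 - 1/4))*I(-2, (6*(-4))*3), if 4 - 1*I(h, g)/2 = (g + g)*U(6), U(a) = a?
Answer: -1113210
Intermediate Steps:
I(h, g) = 8 - 24*g (I(h, g) = 8 - 2*(g + g)*6 = 8 - 2*2*g*6 = 8 - 24*g)
(-27*(6*4 - 1/4))*I(-2, (6*(-4))*3) = (-27*(6*4 - 1/4))*(8 - 24*6*(-4)*3) = (-27*(24 - 1*¼))*(8 - (-576)*3) = (-27*(24 - ¼))*(8 - 24*(-72)) = (-27*95/4)*(8 + 1728) = -2565/4*1736 = -1113210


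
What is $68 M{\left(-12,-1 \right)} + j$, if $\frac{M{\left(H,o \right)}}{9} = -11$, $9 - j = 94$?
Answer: $-6817$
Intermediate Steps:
$j = -85$ ($j = 9 - 94 = -85$)
$M{\left(H,o \right)} = -99$ ($M{\left(H,o \right)} = 9 \left(-11\right) = -99$)
$68 M{\left(-12,-1 \right)} + j = 68 \left(-99\right) - 85 = -6732 - 85 = -6817$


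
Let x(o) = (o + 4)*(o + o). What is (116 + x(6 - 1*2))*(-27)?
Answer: -4860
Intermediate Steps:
x(o) = 2*o*(4 + o) (x(o) = (4 + o)*(2*o) = 2*o*(4 + o))
(116 + x(6 - 1*2))*(-27) = (116 + 2*(6 - 1*2)*(4 + (6 - 1*2)))*(-27) = (116 + 2*(6 - 2)*(4 + (6 - 2)))*(-27) = (116 + 2*4*(4 + 4))*(-27) = (116 + 2*4*8)*(-27) = (116 + 64)*(-27) = 180*(-27) = -4860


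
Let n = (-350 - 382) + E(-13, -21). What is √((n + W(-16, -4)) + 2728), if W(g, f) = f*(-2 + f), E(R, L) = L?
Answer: √1999 ≈ 44.710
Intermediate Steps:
n = -753 (n = (-350 - 382) - 21 = -732 - 21 = -753)
√((n + W(-16, -4)) + 2728) = √((-753 - 4*(-2 - 4)) + 2728) = √((-753 - 4*(-6)) + 2728) = √((-753 + 24) + 2728) = √(-729 + 2728) = √1999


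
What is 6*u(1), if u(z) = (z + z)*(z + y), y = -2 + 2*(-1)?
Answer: -36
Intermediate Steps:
y = -4 (y = -2 - 2 = -4)
u(z) = 2*z*(-4 + z) (u(z) = (z + z)*(z - 4) = (2*z)*(-4 + z) = 2*z*(-4 + z))
6*u(1) = 6*(2*1*(-4 + 1)) = 6*(2*1*(-3)) = 6*(-6) = -36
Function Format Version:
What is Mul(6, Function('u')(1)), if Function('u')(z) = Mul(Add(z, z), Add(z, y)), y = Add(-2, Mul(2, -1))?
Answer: -36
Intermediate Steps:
y = -4 (y = Add(-2, -2) = -4)
Function('u')(z) = Mul(2, z, Add(-4, z)) (Function('u')(z) = Mul(Add(z, z), Add(z, -4)) = Mul(Mul(2, z), Add(-4, z)) = Mul(2, z, Add(-4, z)))
Mul(6, Function('u')(1)) = Mul(6, Mul(2, 1, Add(-4, 1))) = Mul(6, Mul(2, 1, -3)) = Mul(6, -6) = -36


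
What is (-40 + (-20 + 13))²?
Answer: 2209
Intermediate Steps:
(-40 + (-20 + 13))² = (-40 - 7)² = (-47)² = 2209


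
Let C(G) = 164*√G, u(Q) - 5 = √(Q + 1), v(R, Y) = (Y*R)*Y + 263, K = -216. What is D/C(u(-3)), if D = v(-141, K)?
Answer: -6578233/(164*√(5 + I*√2)) ≈ -17430.0 + 2417.5*I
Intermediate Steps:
v(R, Y) = 263 + R*Y² (v(R, Y) = (R*Y)*Y + 263 = R*Y² + 263 = 263 + R*Y²)
u(Q) = 5 + √(1 + Q) (u(Q) = 5 + √(Q + 1) = 5 + √(1 + Q))
D = -6578233 (D = 263 - 141*(-216)² = 263 - 141*46656 = 263 - 6578496 = -6578233)
D/C(u(-3)) = -6578233*1/(164*√(5 + √(1 - 3))) = -6578233*1/(164*√(5 + √(-2))) = -6578233*1/(164*√(5 + I*√2)) = -6578233/(164*√(5 + I*√2))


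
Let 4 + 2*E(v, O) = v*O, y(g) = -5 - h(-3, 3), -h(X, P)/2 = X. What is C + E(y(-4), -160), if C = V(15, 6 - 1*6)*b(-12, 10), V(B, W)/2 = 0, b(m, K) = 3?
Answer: 878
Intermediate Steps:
h(X, P) = -2*X
V(B, W) = 0 (V(B, W) = 2*0 = 0)
y(g) = -11 (y(g) = -5 - (-2)*(-3) = -5 - 1*6 = -5 - 6 = -11)
E(v, O) = -2 + O*v/2 (E(v, O) = -2 + (v*O)/2 = -2 + (O*v)/2 = -2 + O*v/2)
C = 0 (C = 0*3 = 0)
C + E(y(-4), -160) = 0 + (-2 + (½)*(-160)*(-11)) = 0 + (-2 + 880) = 0 + 878 = 878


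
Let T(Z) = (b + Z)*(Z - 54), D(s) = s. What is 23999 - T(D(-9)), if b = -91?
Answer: 17699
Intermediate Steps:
T(Z) = (-91 + Z)*(-54 + Z) (T(Z) = (-91 + Z)*(Z - 54) = (-91 + Z)*(-54 + Z))
23999 - T(D(-9)) = 23999 - (4914 + (-9)² - 145*(-9)) = 23999 - (4914 + 81 + 1305) = 23999 - 1*6300 = 23999 - 6300 = 17699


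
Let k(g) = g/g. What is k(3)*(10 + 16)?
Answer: 26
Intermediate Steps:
k(g) = 1
k(3)*(10 + 16) = 1*(10 + 16) = 1*26 = 26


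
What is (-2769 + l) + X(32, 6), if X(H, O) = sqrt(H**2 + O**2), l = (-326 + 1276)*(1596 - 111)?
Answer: 1407981 + 2*sqrt(265) ≈ 1.4080e+6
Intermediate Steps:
l = 1410750 (l = 950*1485 = 1410750)
(-2769 + l) + X(32, 6) = (-2769 + 1410750) + sqrt(32**2 + 6**2) = 1407981 + sqrt(1024 + 36) = 1407981 + sqrt(1060) = 1407981 + 2*sqrt(265)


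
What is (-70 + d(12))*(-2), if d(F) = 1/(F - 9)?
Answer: 418/3 ≈ 139.33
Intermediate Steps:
d(F) = 1/(-9 + F)
(-70 + d(12))*(-2) = (-70 + 1/(-9 + 12))*(-2) = (-70 + 1/3)*(-2) = (-70 + ⅓)*(-2) = -209/3*(-2) = 418/3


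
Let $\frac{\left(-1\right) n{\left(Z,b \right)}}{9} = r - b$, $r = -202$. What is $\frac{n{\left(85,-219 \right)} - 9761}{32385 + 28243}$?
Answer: $- \frac{4957}{30314} \approx -0.16352$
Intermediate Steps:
$n{\left(Z,b \right)} = 1818 + 9 b$ ($n{\left(Z,b \right)} = - 9 \left(-202 - b\right) = 1818 + 9 b$)
$\frac{n{\left(85,-219 \right)} - 9761}{32385 + 28243} = \frac{\left(1818 + 9 \left(-219\right)\right) - 9761}{32385 + 28243} = \frac{\left(1818 - 1971\right) - 9761}{60628} = \left(-153 - 9761\right) \frac{1}{60628} = \left(-9914\right) \frac{1}{60628} = - \frac{4957}{30314}$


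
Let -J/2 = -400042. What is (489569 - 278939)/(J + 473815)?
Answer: 70210/424633 ≈ 0.16534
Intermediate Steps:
J = 800084 (J = -2*(-400042) = 800084)
(489569 - 278939)/(J + 473815) = (489569 - 278939)/(800084 + 473815) = 210630/1273899 = 210630*(1/1273899) = 70210/424633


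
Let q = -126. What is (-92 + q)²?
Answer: 47524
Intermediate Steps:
(-92 + q)² = (-92 - 126)² = (-218)² = 47524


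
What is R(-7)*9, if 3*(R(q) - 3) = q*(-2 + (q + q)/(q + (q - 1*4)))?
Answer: 158/3 ≈ 52.667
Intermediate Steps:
R(q) = 3 + q*(-2 + 2*q/(-4 + 2*q))/3 (R(q) = 3 + (q*(-2 + (q + q)/(q + (q - 1*4))))/3 = 3 + (q*(-2 + (2*q)/(q + (q - 4))))/3 = 3 + (q*(-2 + (2*q)/(q + (-4 + q))))/3 = 3 + (q*(-2 + (2*q)/(-4 + 2*q)))/3 = 3 + (q*(-2 + 2*q/(-4 + 2*q)))/3 = 3 + q*(-2 + 2*q/(-4 + 2*q))/3)
R(-7)*9 = ((-18 - 1*(-7)² + 13*(-7))/(3*(-2 - 7)))*9 = ((⅓)*(-18 - 1*49 - 91)/(-9))*9 = ((⅓)*(-⅑)*(-18 - 49 - 91))*9 = ((⅓)*(-⅑)*(-158))*9 = (158/27)*9 = 158/3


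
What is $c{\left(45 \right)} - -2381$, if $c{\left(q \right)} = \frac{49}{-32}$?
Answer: $\frac{76143}{32} \approx 2379.5$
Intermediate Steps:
$c{\left(q \right)} = - \frac{49}{32}$ ($c{\left(q \right)} = 49 \left(- \frac{1}{32}\right) = - \frac{49}{32}$)
$c{\left(45 \right)} - -2381 = - \frac{49}{32} - -2381 = - \frac{49}{32} + 2381 = \frac{76143}{32}$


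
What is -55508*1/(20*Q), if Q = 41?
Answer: -13877/205 ≈ -67.693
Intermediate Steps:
-55508*1/(20*Q) = -55508/(-4*41*(-5)) = -55508/((-164*(-5))) = -55508/820 = -55508*1/820 = -13877/205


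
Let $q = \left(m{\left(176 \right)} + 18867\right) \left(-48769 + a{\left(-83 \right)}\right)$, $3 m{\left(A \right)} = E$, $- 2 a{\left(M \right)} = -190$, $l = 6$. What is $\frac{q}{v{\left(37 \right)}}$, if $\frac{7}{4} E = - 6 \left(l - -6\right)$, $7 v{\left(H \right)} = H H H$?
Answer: $- \frac{6423653802}{50653} \approx -1.2682 \cdot 10^{5}$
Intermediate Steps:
$v{\left(H \right)} = \frac{H^{3}}{7}$ ($v{\left(H \right)} = \frac{H H H}{7} = \frac{H^{2} H}{7} = \frac{H^{3}}{7}$)
$a{\left(M \right)} = 95$ ($a{\left(M \right)} = \left(- \frac{1}{2}\right) \left(-190\right) = 95$)
$E = - \frac{288}{7}$ ($E = \frac{4 \left(- 6 \left(6 - -6\right)\right)}{7} = \frac{4 \left(- 6 \left(6 + 6\right)\right)}{7} = \frac{4 \left(\left(-6\right) 12\right)}{7} = \frac{4}{7} \left(-72\right) = - \frac{288}{7} \approx -41.143$)
$m{\left(A \right)} = - \frac{96}{7}$ ($m{\left(A \right)} = \frac{1}{3} \left(- \frac{288}{7}\right) = - \frac{96}{7}$)
$q = - \frac{6423653802}{7}$ ($q = \left(- \frac{96}{7} + 18867\right) \left(-48769 + 95\right) = \frac{131973}{7} \left(-48674\right) = - \frac{6423653802}{7} \approx -9.1766 \cdot 10^{8}$)
$\frac{q}{v{\left(37 \right)}} = - \frac{6423653802}{7 \frac{37^{3}}{7}} = - \frac{6423653802}{7 \cdot \frac{1}{7} \cdot 50653} = - \frac{6423653802}{7 \cdot \frac{50653}{7}} = \left(- \frac{6423653802}{7}\right) \frac{7}{50653} = - \frac{6423653802}{50653}$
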